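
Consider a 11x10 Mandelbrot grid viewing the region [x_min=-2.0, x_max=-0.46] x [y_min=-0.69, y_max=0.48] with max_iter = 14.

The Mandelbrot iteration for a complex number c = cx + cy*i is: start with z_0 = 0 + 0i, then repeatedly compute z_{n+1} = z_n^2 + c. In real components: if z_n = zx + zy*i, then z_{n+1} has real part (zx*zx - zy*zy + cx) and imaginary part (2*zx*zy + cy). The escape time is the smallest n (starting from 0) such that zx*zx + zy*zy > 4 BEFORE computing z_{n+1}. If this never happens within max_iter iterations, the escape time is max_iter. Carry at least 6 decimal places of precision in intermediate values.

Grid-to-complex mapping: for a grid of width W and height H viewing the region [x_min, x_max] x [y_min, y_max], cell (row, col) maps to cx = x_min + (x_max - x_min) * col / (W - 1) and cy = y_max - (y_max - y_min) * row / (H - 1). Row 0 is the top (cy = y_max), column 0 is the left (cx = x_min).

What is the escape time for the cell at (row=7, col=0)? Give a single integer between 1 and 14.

z_0 = 0 + 0i, c = -2.0000 + -0.4300i
Iter 1: z = -2.0000 + -0.4300i, |z|^2 = 4.1849
Escaped at iteration 1

Answer: 1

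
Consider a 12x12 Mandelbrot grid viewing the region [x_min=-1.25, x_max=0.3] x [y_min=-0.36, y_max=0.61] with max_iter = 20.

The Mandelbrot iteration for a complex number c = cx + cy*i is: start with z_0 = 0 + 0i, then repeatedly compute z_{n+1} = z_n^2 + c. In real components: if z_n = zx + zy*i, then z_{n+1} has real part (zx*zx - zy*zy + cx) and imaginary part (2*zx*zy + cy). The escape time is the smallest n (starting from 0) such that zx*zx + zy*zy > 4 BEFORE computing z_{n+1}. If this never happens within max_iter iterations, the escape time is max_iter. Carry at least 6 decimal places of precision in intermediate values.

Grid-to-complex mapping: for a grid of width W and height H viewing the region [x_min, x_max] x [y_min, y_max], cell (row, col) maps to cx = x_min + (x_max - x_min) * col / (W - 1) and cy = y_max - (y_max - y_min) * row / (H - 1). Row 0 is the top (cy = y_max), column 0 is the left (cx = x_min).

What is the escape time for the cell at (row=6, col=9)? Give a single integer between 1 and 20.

z_0 = 0 + 0i, c = 0.0182 + 0.0809i
Iter 1: z = 0.0182 + 0.0809i, |z|^2 = 0.0069
Iter 2: z = 0.0120 + 0.0839i, |z|^2 = 0.0072
Iter 3: z = 0.0113 + 0.0829i, |z|^2 = 0.0070
Iter 4: z = 0.0114 + 0.0828i, |z|^2 = 0.0070
Iter 5: z = 0.0115 + 0.0828i, |z|^2 = 0.0070
Iter 6: z = 0.0115 + 0.0828i, |z|^2 = 0.0070
Iter 7: z = 0.0115 + 0.0828i, |z|^2 = 0.0070
Iter 8: z = 0.0115 + 0.0828i, |z|^2 = 0.0070
Iter 9: z = 0.0115 + 0.0828i, |z|^2 = 0.0070
Iter 10: z = 0.0115 + 0.0828i, |z|^2 = 0.0070
Iter 11: z = 0.0115 + 0.0828i, |z|^2 = 0.0070
Iter 12: z = 0.0115 + 0.0828i, |z|^2 = 0.0070
Iter 13: z = 0.0115 + 0.0828i, |z|^2 = 0.0070
Iter 14: z = 0.0115 + 0.0828i, |z|^2 = 0.0070
Iter 15: z = 0.0115 + 0.0828i, |z|^2 = 0.0070
Iter 16: z = 0.0115 + 0.0828i, |z|^2 = 0.0070
Iter 17: z = 0.0115 + 0.0828i, |z|^2 = 0.0070
Iter 18: z = 0.0115 + 0.0828i, |z|^2 = 0.0070
Iter 19: z = 0.0115 + 0.0828i, |z|^2 = 0.0070

Answer: 20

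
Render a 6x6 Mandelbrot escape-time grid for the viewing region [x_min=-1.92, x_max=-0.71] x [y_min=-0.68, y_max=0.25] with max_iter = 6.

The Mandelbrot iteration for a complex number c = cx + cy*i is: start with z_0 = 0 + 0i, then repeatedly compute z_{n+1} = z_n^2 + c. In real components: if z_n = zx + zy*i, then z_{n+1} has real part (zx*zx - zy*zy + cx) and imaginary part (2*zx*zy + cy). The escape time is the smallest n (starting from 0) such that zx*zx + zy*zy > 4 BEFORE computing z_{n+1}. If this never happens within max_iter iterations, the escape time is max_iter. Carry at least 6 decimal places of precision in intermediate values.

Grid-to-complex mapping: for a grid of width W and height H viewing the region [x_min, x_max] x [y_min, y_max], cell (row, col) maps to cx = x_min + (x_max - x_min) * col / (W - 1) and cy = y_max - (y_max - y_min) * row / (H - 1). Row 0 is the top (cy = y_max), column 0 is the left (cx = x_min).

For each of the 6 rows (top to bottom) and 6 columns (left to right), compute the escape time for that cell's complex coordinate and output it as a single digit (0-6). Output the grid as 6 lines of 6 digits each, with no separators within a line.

Answer: 345666
566666
456666
345666
233556
133345

Derivation:
(row=0, col=0): c = -1.9200 + 0.2500i → escape time 3
(row=0, col=1): c = -1.6780 + 0.2500i → escape time 4
(row=0, col=2): c = -1.4360 + 0.2500i → escape time 5
(row=0, col=3): c = -1.1940 + 0.2500i → escape time 6
(row=0, col=4): c = -0.9520 + 0.2500i → escape time 6
(row=0, col=5): c = -0.7100 + 0.2500i → escape time 6
(row=1, col=0): c = -1.9200 + 0.0640i → escape time 5
(row=1, col=1): c = -1.6780 + 0.0640i → escape time 6
(row=1, col=2): c = -1.4360 + 0.0640i → escape time 6
(row=1, col=3): c = -1.1940 + 0.0640i → escape time 6
(row=1, col=4): c = -0.9520 + 0.0640i → escape time 6
(row=1, col=5): c = -0.7100 + 0.0640i → escape time 6
(row=2, col=0): c = -1.9200 + -0.1220i → escape time 4
(row=2, col=1): c = -1.6780 + -0.1220i → escape time 5
(row=2, col=2): c = -1.4360 + -0.1220i → escape time 6
(row=2, col=3): c = -1.1940 + -0.1220i → escape time 6
(row=2, col=4): c = -0.9520 + -0.1220i → escape time 6
(row=2, col=5): c = -0.7100 + -0.1220i → escape time 6
(row=3, col=0): c = -1.9200 + -0.3080i → escape time 3
(row=3, col=1): c = -1.6780 + -0.3080i → escape time 4
(row=3, col=2): c = -1.4360 + -0.3080i → escape time 5
(row=3, col=3): c = -1.1940 + -0.3080i → escape time 6
(row=3, col=4): c = -0.9520 + -0.3080i → escape time 6
(row=3, col=5): c = -0.7100 + -0.3080i → escape time 6
(row=4, col=0): c = -1.9200 + -0.4940i → escape time 2
(row=4, col=1): c = -1.6780 + -0.4940i → escape time 3
(row=4, col=2): c = -1.4360 + -0.4940i → escape time 3
(row=4, col=3): c = -1.1940 + -0.4940i → escape time 5
(row=4, col=4): c = -0.9520 + -0.4940i → escape time 5
(row=4, col=5): c = -0.7100 + -0.4940i → escape time 6
(row=5, col=0): c = -1.9200 + -0.6800i → escape time 1
(row=5, col=1): c = -1.6780 + -0.6800i → escape time 3
(row=5, col=2): c = -1.4360 + -0.6800i → escape time 3
(row=5, col=3): c = -1.1940 + -0.6800i → escape time 3
(row=5, col=4): c = -0.9520 + -0.6800i → escape time 4
(row=5, col=5): c = -0.7100 + -0.6800i → escape time 5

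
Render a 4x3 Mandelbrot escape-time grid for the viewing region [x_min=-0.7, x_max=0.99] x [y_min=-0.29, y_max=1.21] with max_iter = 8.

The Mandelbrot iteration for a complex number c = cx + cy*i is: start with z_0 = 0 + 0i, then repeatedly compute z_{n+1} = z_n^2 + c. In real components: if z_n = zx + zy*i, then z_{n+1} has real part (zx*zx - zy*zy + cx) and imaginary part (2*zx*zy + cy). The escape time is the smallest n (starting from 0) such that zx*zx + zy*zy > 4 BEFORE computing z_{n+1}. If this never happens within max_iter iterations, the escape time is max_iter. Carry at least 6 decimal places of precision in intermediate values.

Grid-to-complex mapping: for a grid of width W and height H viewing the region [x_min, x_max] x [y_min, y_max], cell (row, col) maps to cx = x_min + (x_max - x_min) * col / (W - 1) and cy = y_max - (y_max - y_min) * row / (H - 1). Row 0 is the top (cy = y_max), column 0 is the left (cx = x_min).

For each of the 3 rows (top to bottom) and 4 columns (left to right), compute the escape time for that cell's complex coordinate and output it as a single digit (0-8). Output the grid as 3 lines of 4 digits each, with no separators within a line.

Answer: 3322
8872
8882

Derivation:
(row=0, col=0): c = -0.7000 + 1.2100i → escape time 3
(row=0, col=1): c = -0.1367 + 1.2100i → escape time 3
(row=0, col=2): c = 0.4267 + 1.2100i → escape time 2
(row=0, col=3): c = 0.9900 + 1.2100i → escape time 2
(row=1, col=0): c = -0.7000 + 0.4600i → escape time 8
(row=1, col=1): c = -0.1367 + 0.4600i → escape time 8
(row=1, col=2): c = 0.4267 + 0.4600i → escape time 7
(row=1, col=3): c = 0.9900 + 0.4600i → escape time 2
(row=2, col=0): c = -0.7000 + -0.2900i → escape time 8
(row=2, col=1): c = -0.1367 + -0.2900i → escape time 8
(row=2, col=2): c = 0.4267 + -0.2900i → escape time 8
(row=2, col=3): c = 0.9900 + -0.2900i → escape time 2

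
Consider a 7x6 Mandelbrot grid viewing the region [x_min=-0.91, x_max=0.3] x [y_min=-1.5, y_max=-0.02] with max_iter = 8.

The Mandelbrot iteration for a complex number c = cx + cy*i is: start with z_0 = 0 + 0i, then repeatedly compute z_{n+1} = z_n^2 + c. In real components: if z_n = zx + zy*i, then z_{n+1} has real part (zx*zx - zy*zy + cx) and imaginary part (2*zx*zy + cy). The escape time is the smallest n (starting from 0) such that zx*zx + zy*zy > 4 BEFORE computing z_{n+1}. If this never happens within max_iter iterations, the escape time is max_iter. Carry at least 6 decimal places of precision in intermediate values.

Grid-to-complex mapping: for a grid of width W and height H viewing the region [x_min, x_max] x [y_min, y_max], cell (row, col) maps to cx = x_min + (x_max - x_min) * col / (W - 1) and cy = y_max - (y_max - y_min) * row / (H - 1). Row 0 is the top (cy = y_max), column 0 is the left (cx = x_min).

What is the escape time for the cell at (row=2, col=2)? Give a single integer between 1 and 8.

z_0 = 0 + 0i, c = -0.5067 + -0.6120i
Iter 1: z = -0.5067 + -0.6120i, |z|^2 = 0.6313
Iter 2: z = -0.6245 + 0.0082i, |z|^2 = 0.3901
Iter 3: z = -0.1167 + -0.6222i, |z|^2 = 0.4007
Iter 4: z = -0.8802 + -0.4667i, |z|^2 = 0.9925
Iter 5: z = 0.0502 + 0.2096i, |z|^2 = 0.0465
Iter 6: z = -0.5481 + -0.5910i, |z|^2 = 0.6496
Iter 7: z = -0.5555 + 0.0358i, |z|^2 = 0.3099

Answer: 8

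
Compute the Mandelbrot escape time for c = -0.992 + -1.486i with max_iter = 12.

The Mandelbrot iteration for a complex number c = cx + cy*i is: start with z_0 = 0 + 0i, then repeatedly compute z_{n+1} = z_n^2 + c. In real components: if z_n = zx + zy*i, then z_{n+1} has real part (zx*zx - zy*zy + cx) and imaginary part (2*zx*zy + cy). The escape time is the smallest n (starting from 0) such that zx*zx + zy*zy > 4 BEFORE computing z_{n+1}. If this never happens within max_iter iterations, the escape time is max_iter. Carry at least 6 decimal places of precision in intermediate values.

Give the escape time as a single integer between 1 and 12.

Answer: 2

Derivation:
z_0 = 0 + 0i, c = -0.9920 + -1.4860i
Iter 1: z = -0.9920 + -1.4860i, |z|^2 = 3.1923
Iter 2: z = -2.2161 + 1.4622i, |z|^2 = 7.0493
Escaped at iteration 2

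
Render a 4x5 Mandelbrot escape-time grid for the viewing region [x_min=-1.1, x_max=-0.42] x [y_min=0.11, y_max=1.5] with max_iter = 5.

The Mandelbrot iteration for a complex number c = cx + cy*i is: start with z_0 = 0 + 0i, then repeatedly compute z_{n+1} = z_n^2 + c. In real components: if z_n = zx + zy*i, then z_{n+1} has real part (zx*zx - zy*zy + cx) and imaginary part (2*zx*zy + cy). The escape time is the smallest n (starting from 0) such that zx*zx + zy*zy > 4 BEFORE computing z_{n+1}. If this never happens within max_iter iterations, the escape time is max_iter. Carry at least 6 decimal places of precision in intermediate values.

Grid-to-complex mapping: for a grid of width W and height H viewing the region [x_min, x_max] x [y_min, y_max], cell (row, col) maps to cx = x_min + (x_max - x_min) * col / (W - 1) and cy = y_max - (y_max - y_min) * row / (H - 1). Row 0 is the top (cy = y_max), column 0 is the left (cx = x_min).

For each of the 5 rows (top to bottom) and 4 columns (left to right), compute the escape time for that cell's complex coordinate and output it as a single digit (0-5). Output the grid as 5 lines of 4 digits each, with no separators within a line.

Answer: 2222
3333
3445
5555
5555

Derivation:
(row=0, col=0): c = -1.1000 + 1.5000i → escape time 2
(row=0, col=1): c = -0.8733 + 1.5000i → escape time 2
(row=0, col=2): c = -0.6467 + 1.5000i → escape time 2
(row=0, col=3): c = -0.4200 + 1.5000i → escape time 2
(row=1, col=0): c = -1.1000 + 1.1525i → escape time 3
(row=1, col=1): c = -0.8733 + 1.1525i → escape time 3
(row=1, col=2): c = -0.6467 + 1.1525i → escape time 3
(row=1, col=3): c = -0.4200 + 1.1525i → escape time 3
(row=2, col=0): c = -1.1000 + 0.8050i → escape time 3
(row=2, col=1): c = -0.8733 + 0.8050i → escape time 4
(row=2, col=2): c = -0.6467 + 0.8050i → escape time 4
(row=2, col=3): c = -0.4200 + 0.8050i → escape time 5
(row=3, col=0): c = -1.1000 + 0.4575i → escape time 5
(row=3, col=1): c = -0.8733 + 0.4575i → escape time 5
(row=3, col=2): c = -0.6467 + 0.4575i → escape time 5
(row=3, col=3): c = -0.4200 + 0.4575i → escape time 5
(row=4, col=0): c = -1.1000 + 0.1100i → escape time 5
(row=4, col=1): c = -0.8733 + 0.1100i → escape time 5
(row=4, col=2): c = -0.6467 + 0.1100i → escape time 5
(row=4, col=3): c = -0.4200 + 0.1100i → escape time 5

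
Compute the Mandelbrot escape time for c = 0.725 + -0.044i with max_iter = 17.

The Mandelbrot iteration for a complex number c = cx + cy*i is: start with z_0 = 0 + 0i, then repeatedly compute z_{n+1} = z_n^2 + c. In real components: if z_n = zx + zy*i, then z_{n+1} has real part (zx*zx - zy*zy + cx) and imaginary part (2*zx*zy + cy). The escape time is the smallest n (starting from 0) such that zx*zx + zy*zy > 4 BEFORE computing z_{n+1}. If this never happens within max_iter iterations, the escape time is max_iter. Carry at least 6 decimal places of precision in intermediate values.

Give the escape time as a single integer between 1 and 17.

Answer: 3

Derivation:
z_0 = 0 + 0i, c = 0.7250 + -0.0440i
Iter 1: z = 0.7250 + -0.0440i, |z|^2 = 0.5276
Iter 2: z = 1.2487 + -0.1078i, |z|^2 = 1.5708
Iter 3: z = 2.2726 + -0.3132i, |z|^2 = 5.2628
Escaped at iteration 3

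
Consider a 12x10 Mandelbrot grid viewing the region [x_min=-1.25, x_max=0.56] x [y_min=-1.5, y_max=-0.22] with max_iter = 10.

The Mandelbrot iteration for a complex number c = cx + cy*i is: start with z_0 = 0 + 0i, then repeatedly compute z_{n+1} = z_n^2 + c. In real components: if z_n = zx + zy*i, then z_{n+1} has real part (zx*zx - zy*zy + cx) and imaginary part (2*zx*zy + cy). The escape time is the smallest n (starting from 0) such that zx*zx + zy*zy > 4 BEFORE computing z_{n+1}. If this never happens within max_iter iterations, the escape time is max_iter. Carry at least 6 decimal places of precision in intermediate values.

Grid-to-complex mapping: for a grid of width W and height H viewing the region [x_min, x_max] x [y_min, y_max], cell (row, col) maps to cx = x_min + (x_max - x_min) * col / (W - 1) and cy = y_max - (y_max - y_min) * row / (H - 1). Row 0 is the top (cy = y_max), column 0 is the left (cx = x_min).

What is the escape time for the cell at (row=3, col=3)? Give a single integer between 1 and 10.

Answer: 5

Derivation:
z_0 = 0 + 0i, c = -0.7564 + -0.6467i
Iter 1: z = -0.7564 + -0.6467i, |z|^2 = 0.9903
Iter 2: z = -0.6025 + 0.3316i, |z|^2 = 0.4729
Iter 3: z = -0.5033 + -1.0462i, |z|^2 = 1.3478
Iter 4: z = -1.5975 + 0.4065i, |z|^2 = 2.7172
Iter 5: z = 1.6303 + -1.9454i, |z|^2 = 6.4427
Escaped at iteration 5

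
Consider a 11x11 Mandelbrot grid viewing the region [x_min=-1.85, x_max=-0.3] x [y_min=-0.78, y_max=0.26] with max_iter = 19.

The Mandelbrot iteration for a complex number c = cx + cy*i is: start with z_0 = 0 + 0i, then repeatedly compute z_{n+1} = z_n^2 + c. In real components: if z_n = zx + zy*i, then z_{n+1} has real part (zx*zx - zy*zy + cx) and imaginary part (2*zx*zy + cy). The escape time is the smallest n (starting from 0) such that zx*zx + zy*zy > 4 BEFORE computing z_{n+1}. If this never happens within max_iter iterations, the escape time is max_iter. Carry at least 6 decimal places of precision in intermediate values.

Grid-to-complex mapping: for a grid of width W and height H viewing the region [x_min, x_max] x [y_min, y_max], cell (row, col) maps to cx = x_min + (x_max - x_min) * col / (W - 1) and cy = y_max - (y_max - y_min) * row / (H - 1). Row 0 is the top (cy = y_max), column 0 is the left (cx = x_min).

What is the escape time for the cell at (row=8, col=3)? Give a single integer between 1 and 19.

z_0 = 0 + 0i, c = -1.3850 + -0.5720i
Iter 1: z = -1.3850 + -0.5720i, |z|^2 = 2.2454
Iter 2: z = 0.2060 + 1.0124i, |z|^2 = 1.0675
Iter 3: z = -2.3676 + -0.1548i, |z|^2 = 5.6294
Escaped at iteration 3

Answer: 3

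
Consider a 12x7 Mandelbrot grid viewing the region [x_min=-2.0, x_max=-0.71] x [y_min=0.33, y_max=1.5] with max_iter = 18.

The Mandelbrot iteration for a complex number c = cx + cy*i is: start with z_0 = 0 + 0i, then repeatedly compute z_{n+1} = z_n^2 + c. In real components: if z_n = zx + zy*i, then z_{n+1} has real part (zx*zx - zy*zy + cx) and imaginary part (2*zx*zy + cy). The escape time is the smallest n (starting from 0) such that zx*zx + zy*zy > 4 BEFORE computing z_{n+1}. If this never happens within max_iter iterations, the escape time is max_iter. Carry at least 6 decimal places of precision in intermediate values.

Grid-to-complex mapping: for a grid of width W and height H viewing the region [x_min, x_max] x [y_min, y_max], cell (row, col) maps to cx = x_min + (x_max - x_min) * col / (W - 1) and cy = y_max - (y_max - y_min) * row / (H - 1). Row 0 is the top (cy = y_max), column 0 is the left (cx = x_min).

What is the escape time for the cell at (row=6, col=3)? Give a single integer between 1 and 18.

Answer: 4

Derivation:
z_0 = 0 + 0i, c = -1.6482 + 0.3300i
Iter 1: z = -1.6482 + 0.3300i, |z|^2 = 2.8254
Iter 2: z = 0.9594 + -0.7578i, |z|^2 = 1.4948
Iter 3: z = -1.3020 + -1.1241i, |z|^2 = 2.9587
Iter 4: z = -1.2167 + 3.2570i, |z|^2 = 12.0887
Escaped at iteration 4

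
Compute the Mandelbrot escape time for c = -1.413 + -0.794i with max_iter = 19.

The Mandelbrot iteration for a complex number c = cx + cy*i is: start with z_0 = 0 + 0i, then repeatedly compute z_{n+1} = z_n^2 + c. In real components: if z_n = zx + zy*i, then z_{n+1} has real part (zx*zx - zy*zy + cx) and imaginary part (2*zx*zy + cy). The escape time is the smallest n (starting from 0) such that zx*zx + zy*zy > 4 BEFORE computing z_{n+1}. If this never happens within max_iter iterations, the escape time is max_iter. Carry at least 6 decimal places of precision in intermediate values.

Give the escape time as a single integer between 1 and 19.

Answer: 3

Derivation:
z_0 = 0 + 0i, c = -1.4130 + -0.7940i
Iter 1: z = -1.4130 + -0.7940i, |z|^2 = 2.6270
Iter 2: z = -0.0469 + 1.4498i, |z|^2 = 2.1042
Iter 3: z = -3.5129 + -0.9299i, |z|^2 = 13.2048
Escaped at iteration 3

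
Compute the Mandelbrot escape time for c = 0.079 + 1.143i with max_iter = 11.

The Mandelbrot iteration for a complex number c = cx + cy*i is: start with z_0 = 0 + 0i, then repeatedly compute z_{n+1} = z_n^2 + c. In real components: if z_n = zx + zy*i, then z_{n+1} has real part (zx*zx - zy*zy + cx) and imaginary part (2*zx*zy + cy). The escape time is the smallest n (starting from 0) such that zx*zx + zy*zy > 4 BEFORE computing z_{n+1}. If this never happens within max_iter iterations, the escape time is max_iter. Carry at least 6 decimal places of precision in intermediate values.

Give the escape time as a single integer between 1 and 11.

z_0 = 0 + 0i, c = 0.0790 + 1.1430i
Iter 1: z = 0.0790 + 1.1430i, |z|^2 = 1.3127
Iter 2: z = -1.2212 + 1.3236i, |z|^2 = 3.2433
Iter 3: z = -0.1816 + -2.0898i, |z|^2 = 4.4001
Escaped at iteration 3

Answer: 3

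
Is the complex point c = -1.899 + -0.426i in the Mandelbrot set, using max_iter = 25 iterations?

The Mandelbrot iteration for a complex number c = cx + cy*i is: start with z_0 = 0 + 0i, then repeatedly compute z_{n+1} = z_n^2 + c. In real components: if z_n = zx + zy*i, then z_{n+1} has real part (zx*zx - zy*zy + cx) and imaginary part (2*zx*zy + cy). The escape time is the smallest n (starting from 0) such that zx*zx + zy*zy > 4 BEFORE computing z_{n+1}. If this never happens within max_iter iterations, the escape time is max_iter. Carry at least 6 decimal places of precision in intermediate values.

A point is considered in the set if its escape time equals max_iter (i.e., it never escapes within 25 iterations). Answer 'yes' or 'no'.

z_0 = 0 + 0i, c = -1.8990 + -0.4260i
Iter 1: z = -1.8990 + -0.4260i, |z|^2 = 3.7877
Iter 2: z = 1.5257 + 1.1919i, |z|^2 = 3.7486
Iter 3: z = -0.9919 + 3.2112i, |z|^2 = 11.2955
Escaped at iteration 3

Answer: no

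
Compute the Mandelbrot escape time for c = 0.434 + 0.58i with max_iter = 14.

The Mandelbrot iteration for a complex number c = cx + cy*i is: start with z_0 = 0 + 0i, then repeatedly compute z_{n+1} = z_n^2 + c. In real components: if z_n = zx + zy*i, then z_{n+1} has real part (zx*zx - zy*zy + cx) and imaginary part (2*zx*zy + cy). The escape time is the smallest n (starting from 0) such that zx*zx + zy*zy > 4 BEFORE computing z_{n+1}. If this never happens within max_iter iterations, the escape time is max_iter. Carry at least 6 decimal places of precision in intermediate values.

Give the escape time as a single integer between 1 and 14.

Answer: 6

Derivation:
z_0 = 0 + 0i, c = 0.4340 + 0.5800i
Iter 1: z = 0.4340 + 0.5800i, |z|^2 = 0.5248
Iter 2: z = 0.2860 + 1.0834i, |z|^2 = 1.2556
Iter 3: z = -0.6581 + 1.1996i, |z|^2 = 1.8722
Iter 4: z = -0.5721 + -0.9989i, |z|^2 = 1.3250
Iter 5: z = -0.2365 + 1.7228i, |z|^2 = 3.0241
Iter 6: z = -2.4783 + -0.2350i, |z|^2 = 6.1970
Escaped at iteration 6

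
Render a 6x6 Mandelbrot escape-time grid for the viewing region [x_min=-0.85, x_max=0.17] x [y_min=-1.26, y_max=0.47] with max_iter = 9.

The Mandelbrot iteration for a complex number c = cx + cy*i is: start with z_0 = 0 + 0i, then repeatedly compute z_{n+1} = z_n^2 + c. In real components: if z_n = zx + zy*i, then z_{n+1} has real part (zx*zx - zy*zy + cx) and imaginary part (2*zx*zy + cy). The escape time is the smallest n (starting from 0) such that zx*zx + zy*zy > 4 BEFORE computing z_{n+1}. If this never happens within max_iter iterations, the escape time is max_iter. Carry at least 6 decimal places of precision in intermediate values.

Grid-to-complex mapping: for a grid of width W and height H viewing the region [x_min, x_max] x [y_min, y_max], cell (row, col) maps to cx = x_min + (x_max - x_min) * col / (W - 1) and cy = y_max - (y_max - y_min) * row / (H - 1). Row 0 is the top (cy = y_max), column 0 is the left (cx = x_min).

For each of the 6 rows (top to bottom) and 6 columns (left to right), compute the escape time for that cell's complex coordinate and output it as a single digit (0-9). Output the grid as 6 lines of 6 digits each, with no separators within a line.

(row=0, col=0): c = -0.8500 + 0.4700i → escape time 6
(row=0, col=1): c = -0.6460 + 0.4700i → escape time 9
(row=0, col=2): c = -0.4420 + 0.4700i → escape time 9
(row=0, col=3): c = -0.2380 + 0.4700i → escape time 9
(row=0, col=4): c = -0.0340 + 0.4700i → escape time 9
(row=0, col=5): c = 0.1700 + 0.4700i → escape time 9
(row=1, col=0): c = -0.8500 + 0.1240i → escape time 9
(row=1, col=1): c = -0.6460 + 0.1240i → escape time 9
(row=1, col=2): c = -0.4420 + 0.1240i → escape time 9
(row=1, col=3): c = -0.2380 + 0.1240i → escape time 9
(row=1, col=4): c = -0.0340 + 0.1240i → escape time 9
(row=1, col=5): c = 0.1700 + 0.1240i → escape time 9
(row=2, col=0): c = -0.8500 + -0.2220i → escape time 9
(row=2, col=1): c = -0.6460 + -0.2220i → escape time 9
(row=2, col=2): c = -0.4420 + -0.2220i → escape time 9
(row=2, col=3): c = -0.2380 + -0.2220i → escape time 9
(row=2, col=4): c = -0.0340 + -0.2220i → escape time 9
(row=2, col=5): c = 0.1700 + -0.2220i → escape time 9
(row=3, col=0): c = -0.8500 + -0.5680i → escape time 5
(row=3, col=1): c = -0.6460 + -0.5680i → escape time 8
(row=3, col=2): c = -0.4420 + -0.5680i → escape time 9
(row=3, col=3): c = -0.2380 + -0.5680i → escape time 9
(row=3, col=4): c = -0.0340 + -0.5680i → escape time 9
(row=3, col=5): c = 0.1700 + -0.5680i → escape time 9
(row=4, col=0): c = -0.8500 + -0.9140i → escape time 3
(row=4, col=1): c = -0.6460 + -0.9140i → escape time 4
(row=4, col=2): c = -0.4420 + -0.9140i → escape time 5
(row=4, col=3): c = -0.2380 + -0.9140i → escape time 7
(row=4, col=4): c = -0.0340 + -0.9140i → escape time 8
(row=4, col=5): c = 0.1700 + -0.9140i → escape time 4
(row=5, col=0): c = -0.8500 + -1.2600i → escape time 3
(row=5, col=1): c = -0.6460 + -1.2600i → escape time 3
(row=5, col=2): c = -0.4420 + -1.2600i → escape time 3
(row=5, col=3): c = -0.2380 + -1.2600i → escape time 3
(row=5, col=4): c = -0.0340 + -1.2600i → escape time 2
(row=5, col=5): c = 0.1700 + -1.2600i → escape time 2

Answer: 699999
999999
999999
589999
345784
333322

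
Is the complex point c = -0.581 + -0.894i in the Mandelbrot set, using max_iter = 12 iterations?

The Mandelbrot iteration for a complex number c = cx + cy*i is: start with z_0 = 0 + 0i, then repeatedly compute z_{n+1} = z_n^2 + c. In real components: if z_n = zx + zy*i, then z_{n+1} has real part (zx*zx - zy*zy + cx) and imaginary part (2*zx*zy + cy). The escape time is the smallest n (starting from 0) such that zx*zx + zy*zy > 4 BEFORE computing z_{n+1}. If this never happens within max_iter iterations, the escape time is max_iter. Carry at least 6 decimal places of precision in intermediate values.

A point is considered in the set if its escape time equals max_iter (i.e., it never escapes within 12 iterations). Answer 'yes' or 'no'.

z_0 = 0 + 0i, c = -0.5810 + -0.8940i
Iter 1: z = -0.5810 + -0.8940i, |z|^2 = 1.1368
Iter 2: z = -1.0427 + 0.1448i, |z|^2 = 1.1081
Iter 3: z = 0.4852 + -1.1960i, |z|^2 = 1.6659
Iter 4: z = -1.7760 + -2.0546i, |z|^2 = 7.3757
Escaped at iteration 4

Answer: no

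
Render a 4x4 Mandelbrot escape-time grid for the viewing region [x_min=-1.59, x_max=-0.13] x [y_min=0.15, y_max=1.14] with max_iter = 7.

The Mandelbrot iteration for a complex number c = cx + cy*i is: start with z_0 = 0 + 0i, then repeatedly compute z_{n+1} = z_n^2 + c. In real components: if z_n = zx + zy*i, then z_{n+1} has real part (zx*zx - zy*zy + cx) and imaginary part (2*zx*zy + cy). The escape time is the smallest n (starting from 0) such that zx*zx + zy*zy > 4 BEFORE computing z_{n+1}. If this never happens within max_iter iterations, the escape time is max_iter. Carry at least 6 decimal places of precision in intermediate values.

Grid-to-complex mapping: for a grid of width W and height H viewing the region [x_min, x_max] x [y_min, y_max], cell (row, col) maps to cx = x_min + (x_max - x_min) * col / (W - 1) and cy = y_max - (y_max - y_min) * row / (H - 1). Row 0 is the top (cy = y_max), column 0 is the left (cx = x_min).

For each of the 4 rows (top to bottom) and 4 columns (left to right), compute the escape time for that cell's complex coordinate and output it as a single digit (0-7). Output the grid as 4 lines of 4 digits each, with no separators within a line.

Answer: 2335
3347
3577
5777

Derivation:
(row=0, col=0): c = -1.5900 + 1.1400i → escape time 2
(row=0, col=1): c = -1.1033 + 1.1400i → escape time 3
(row=0, col=2): c = -0.6167 + 1.1400i → escape time 3
(row=0, col=3): c = -0.1300 + 1.1400i → escape time 5
(row=1, col=0): c = -1.5900 + 0.8100i → escape time 3
(row=1, col=1): c = -1.1033 + 0.8100i → escape time 3
(row=1, col=2): c = -0.6167 + 0.8100i → escape time 4
(row=1, col=3): c = -0.1300 + 0.8100i → escape time 7
(row=2, col=0): c = -1.5900 + 0.4800i → escape time 3
(row=2, col=1): c = -1.1033 + 0.4800i → escape time 5
(row=2, col=2): c = -0.6167 + 0.4800i → escape time 7
(row=2, col=3): c = -0.1300 + 0.4800i → escape time 7
(row=3, col=0): c = -1.5900 + 0.1500i → escape time 5
(row=3, col=1): c = -1.1033 + 0.1500i → escape time 7
(row=3, col=2): c = -0.6167 + 0.1500i → escape time 7
(row=3, col=3): c = -0.1300 + 0.1500i → escape time 7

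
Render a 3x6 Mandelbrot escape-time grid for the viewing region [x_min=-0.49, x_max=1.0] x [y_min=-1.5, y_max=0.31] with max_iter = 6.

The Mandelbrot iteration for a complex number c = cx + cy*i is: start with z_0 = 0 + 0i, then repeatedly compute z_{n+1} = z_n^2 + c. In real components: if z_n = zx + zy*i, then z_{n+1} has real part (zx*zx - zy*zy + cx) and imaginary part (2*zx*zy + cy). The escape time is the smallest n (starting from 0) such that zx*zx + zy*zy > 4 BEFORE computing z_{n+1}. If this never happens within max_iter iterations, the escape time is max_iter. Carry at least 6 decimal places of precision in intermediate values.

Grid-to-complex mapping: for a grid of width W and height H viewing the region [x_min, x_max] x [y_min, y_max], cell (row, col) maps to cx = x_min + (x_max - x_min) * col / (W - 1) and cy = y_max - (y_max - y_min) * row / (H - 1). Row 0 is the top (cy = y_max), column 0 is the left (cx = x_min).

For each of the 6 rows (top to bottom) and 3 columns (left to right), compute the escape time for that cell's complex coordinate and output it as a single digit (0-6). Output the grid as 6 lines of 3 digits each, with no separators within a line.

Answer: 662
662
662
652
332
222

Derivation:
(row=0, col=0): c = -0.4900 + 0.3100i → escape time 6
(row=0, col=1): c = 0.2550 + 0.3100i → escape time 6
(row=0, col=2): c = 1.0000 + 0.3100i → escape time 2
(row=1, col=0): c = -0.4900 + -0.0520i → escape time 6
(row=1, col=1): c = 0.2550 + -0.0520i → escape time 6
(row=1, col=2): c = 1.0000 + -0.0520i → escape time 2
(row=2, col=0): c = -0.4900 + -0.4140i → escape time 6
(row=2, col=1): c = 0.2550 + -0.4140i → escape time 6
(row=2, col=2): c = 1.0000 + -0.4140i → escape time 2
(row=3, col=0): c = -0.4900 + -0.7760i → escape time 6
(row=3, col=1): c = 0.2550 + -0.7760i → escape time 5
(row=3, col=2): c = 1.0000 + -0.7760i → escape time 2
(row=4, col=0): c = -0.4900 + -1.1380i → escape time 3
(row=4, col=1): c = 0.2550 + -1.1380i → escape time 3
(row=4, col=2): c = 1.0000 + -1.1380i → escape time 2
(row=5, col=0): c = -0.4900 + -1.5000i → escape time 2
(row=5, col=1): c = 0.2550 + -1.5000i → escape time 2
(row=5, col=2): c = 1.0000 + -1.5000i → escape time 2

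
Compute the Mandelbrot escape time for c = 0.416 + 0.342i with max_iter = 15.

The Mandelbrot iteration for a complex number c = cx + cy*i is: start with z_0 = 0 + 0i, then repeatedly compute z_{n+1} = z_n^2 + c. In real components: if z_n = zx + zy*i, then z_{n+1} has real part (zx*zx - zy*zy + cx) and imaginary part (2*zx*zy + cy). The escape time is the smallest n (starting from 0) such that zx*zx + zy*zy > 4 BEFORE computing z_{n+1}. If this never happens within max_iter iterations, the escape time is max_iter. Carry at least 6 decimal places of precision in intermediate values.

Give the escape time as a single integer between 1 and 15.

z_0 = 0 + 0i, c = 0.4160 + 0.3420i
Iter 1: z = 0.4160 + 0.3420i, |z|^2 = 0.2900
Iter 2: z = 0.4721 + 0.6265i, |z|^2 = 0.6154
Iter 3: z = 0.2463 + 0.9336i, |z|^2 = 0.9322
Iter 4: z = -0.3949 + 0.8019i, |z|^2 = 0.7990
Iter 5: z = -0.0711 + -0.2913i, |z|^2 = 0.0899
Iter 6: z = 0.3362 + 0.3834i, |z|^2 = 0.2600
Iter 7: z = 0.3820 + 0.5998i, |z|^2 = 0.5057
Iter 8: z = 0.2022 + 0.8003i, |z|^2 = 0.6813
Iter 9: z = -0.1835 + 0.6655i, |z|^2 = 0.4766
Iter 10: z = 0.0067 + 0.0977i, |z|^2 = 0.0096
Iter 11: z = 0.4065 + 0.3433i, |z|^2 = 0.2831
Iter 12: z = 0.4634 + 0.6211i, |z|^2 = 0.6005
Iter 13: z = 0.2449 + 0.9176i, |z|^2 = 0.9020
Iter 14: z = -0.3660 + 0.7915i, |z|^2 = 0.7605

Answer: 15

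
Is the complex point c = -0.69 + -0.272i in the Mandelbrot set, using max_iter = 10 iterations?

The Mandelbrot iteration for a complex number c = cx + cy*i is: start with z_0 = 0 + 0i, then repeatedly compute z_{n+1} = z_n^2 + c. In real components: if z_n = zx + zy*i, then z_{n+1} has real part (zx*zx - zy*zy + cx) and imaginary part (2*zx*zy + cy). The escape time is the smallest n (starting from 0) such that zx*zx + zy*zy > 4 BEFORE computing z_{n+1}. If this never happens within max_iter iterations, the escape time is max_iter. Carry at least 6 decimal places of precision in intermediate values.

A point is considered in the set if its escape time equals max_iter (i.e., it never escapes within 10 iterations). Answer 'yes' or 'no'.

z_0 = 0 + 0i, c = -0.6900 + -0.2720i
Iter 1: z = -0.6900 + -0.2720i, |z|^2 = 0.5501
Iter 2: z = -0.2879 + 0.1034i, |z|^2 = 0.0936
Iter 3: z = -0.6178 + -0.3315i, |z|^2 = 0.4916
Iter 4: z = -0.4182 + 0.1376i, |z|^2 = 0.1938
Iter 5: z = -0.5340 + -0.3871i, |z|^2 = 0.4350
Iter 6: z = -0.5547 + 0.1415i, |z|^2 = 0.3277
Iter 7: z = -0.4024 + -0.4289i, |z|^2 = 0.3459
Iter 8: z = -0.7121 + 0.0732i, |z|^2 = 0.5124
Iter 9: z = -0.1883 + -0.3762i, |z|^2 = 0.1770
Did not escape in 10 iterations → in set

Answer: yes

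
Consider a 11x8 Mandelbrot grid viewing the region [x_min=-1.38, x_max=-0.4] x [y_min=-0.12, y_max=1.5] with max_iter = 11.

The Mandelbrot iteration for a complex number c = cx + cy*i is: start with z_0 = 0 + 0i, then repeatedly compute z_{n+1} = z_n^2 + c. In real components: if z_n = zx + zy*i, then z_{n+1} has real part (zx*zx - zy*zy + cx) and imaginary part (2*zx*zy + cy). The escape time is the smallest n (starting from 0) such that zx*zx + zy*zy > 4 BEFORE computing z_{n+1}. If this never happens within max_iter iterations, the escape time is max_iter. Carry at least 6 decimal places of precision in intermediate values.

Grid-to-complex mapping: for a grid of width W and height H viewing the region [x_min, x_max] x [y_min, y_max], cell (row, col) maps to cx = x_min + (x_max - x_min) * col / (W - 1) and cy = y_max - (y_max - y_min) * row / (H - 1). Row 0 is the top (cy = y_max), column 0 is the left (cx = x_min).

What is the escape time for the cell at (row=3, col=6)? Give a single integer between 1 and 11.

Answer: 4

Derivation:
z_0 = 0 + 0i, c = -0.7920 + 0.8057i
Iter 1: z = -0.7920 + 0.8057i, |z|^2 = 1.2764
Iter 2: z = -0.8139 + -0.4705i, |z|^2 = 0.8839
Iter 3: z = -0.3510 + 1.5717i, |z|^2 = 2.5933
Iter 4: z = -3.1390 + -0.2974i, |z|^2 = 9.9416
Escaped at iteration 4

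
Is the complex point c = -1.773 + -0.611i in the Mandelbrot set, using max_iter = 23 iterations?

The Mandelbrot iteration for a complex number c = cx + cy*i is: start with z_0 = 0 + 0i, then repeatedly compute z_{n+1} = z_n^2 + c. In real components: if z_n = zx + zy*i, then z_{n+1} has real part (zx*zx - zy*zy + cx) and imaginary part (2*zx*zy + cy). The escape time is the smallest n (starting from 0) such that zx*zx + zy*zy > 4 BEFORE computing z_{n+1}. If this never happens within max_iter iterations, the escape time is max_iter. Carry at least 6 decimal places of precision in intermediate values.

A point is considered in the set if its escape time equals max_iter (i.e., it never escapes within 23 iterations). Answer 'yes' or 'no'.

z_0 = 0 + 0i, c = -1.7730 + -0.6110i
Iter 1: z = -1.7730 + -0.6110i, |z|^2 = 3.5168
Iter 2: z = 0.9972 + 1.5556i, |z|^2 = 3.4143
Iter 3: z = -3.1985 + 2.4915i, |z|^2 = 16.4380
Escaped at iteration 3

Answer: no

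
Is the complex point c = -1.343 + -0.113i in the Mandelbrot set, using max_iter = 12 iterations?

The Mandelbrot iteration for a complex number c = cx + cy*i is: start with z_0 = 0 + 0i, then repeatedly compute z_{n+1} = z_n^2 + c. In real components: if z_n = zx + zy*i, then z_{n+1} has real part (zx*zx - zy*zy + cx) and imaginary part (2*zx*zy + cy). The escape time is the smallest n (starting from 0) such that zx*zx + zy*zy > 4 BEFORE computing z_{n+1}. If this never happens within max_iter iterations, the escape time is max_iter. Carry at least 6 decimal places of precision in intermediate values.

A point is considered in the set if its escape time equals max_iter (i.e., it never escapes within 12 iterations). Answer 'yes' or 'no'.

z_0 = 0 + 0i, c = -1.3430 + -0.1130i
Iter 1: z = -1.3430 + -0.1130i, |z|^2 = 1.8164
Iter 2: z = 0.4479 + 0.1905i, |z|^2 = 0.2369
Iter 3: z = -1.1787 + 0.0577i, |z|^2 = 1.3927
Iter 4: z = 0.0430 + -0.2489i, |z|^2 = 0.0638
Iter 5: z = -1.4031 + -0.1344i, |z|^2 = 1.9868
Iter 6: z = 0.6077 + 0.2642i, |z|^2 = 0.4390
Iter 7: z = -1.0435 + 0.2081i, |z|^2 = 1.1323
Iter 8: z = -0.2973 + -0.5473i, |z|^2 = 0.3879
Iter 9: z = -1.5541 + 0.2124i, |z|^2 = 2.4604
Iter 10: z = 1.0272 + -0.7733i, |z|^2 = 1.6530
Iter 11: z = -0.8858 + -1.7015i, |z|^2 = 3.6799
Did not escape in 12 iterations → in set

Answer: yes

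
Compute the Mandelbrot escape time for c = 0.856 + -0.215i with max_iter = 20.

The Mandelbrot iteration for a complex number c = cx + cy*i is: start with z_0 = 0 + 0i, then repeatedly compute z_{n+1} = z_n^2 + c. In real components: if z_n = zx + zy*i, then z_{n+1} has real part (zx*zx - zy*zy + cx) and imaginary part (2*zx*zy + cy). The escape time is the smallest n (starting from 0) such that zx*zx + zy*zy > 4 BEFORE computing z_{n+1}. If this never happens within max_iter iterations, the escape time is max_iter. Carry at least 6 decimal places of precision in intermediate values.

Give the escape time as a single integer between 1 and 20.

z_0 = 0 + 0i, c = 0.8560 + -0.2150i
Iter 1: z = 0.8560 + -0.2150i, |z|^2 = 0.7790
Iter 2: z = 1.5425 + -0.5831i, |z|^2 = 2.7193
Iter 3: z = 2.8954 + -2.0138i, |z|^2 = 12.4385
Escaped at iteration 3

Answer: 3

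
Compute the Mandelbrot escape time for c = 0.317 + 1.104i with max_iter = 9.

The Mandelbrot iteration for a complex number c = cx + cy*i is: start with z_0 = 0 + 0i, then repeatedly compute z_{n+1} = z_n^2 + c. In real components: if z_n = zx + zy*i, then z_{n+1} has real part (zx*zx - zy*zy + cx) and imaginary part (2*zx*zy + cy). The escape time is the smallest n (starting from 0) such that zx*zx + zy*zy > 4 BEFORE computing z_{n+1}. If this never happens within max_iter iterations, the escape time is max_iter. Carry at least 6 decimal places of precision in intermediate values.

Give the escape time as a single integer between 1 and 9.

Answer: 3

Derivation:
z_0 = 0 + 0i, c = 0.3170 + 1.1040i
Iter 1: z = 0.3170 + 1.1040i, |z|^2 = 1.3193
Iter 2: z = -0.8013 + 1.8039i, |z|^2 = 3.8963
Iter 3: z = -2.2951 + -1.7871i, |z|^2 = 8.4610
Escaped at iteration 3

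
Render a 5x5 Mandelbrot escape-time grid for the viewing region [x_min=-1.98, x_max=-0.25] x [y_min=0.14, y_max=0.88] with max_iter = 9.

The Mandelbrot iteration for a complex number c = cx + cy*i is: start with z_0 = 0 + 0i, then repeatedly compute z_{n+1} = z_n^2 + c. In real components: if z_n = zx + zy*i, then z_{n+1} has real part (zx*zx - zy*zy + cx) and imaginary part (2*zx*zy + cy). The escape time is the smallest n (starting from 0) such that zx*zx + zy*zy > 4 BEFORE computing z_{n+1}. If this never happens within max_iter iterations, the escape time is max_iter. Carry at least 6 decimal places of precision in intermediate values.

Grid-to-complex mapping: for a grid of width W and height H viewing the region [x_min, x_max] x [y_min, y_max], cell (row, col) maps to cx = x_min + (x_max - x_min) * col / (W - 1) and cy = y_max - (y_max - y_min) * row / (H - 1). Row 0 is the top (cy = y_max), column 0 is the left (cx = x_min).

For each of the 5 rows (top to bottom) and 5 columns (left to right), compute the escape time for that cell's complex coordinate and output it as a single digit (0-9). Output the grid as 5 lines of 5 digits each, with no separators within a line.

Answer: 13349
13359
13589
14999
36999

Derivation:
(row=0, col=0): c = -1.9800 + 0.8800i → escape time 1
(row=0, col=1): c = -1.5475 + 0.8800i → escape time 3
(row=0, col=2): c = -1.1150 + 0.8800i → escape time 3
(row=0, col=3): c = -0.6825 + 0.8800i → escape time 4
(row=0, col=4): c = -0.2500 + 0.8800i → escape time 9
(row=1, col=0): c = -1.9800 + 0.6950i → escape time 1
(row=1, col=1): c = -1.5475 + 0.6950i → escape time 3
(row=1, col=2): c = -1.1150 + 0.6950i → escape time 3
(row=1, col=3): c = -0.6825 + 0.6950i → escape time 5
(row=1, col=4): c = -0.2500 + 0.6950i → escape time 9
(row=2, col=0): c = -1.9800 + 0.5100i → escape time 1
(row=2, col=1): c = -1.5475 + 0.5100i → escape time 3
(row=2, col=2): c = -1.1150 + 0.5100i → escape time 5
(row=2, col=3): c = -0.6825 + 0.5100i → escape time 8
(row=2, col=4): c = -0.2500 + 0.5100i → escape time 9
(row=3, col=0): c = -1.9800 + 0.3250i → escape time 1
(row=3, col=1): c = -1.5475 + 0.3250i → escape time 4
(row=3, col=2): c = -1.1150 + 0.3250i → escape time 9
(row=3, col=3): c = -0.6825 + 0.3250i → escape time 9
(row=3, col=4): c = -0.2500 + 0.3250i → escape time 9
(row=4, col=0): c = -1.9800 + 0.1400i → escape time 3
(row=4, col=1): c = -1.5475 + 0.1400i → escape time 6
(row=4, col=2): c = -1.1150 + 0.1400i → escape time 9
(row=4, col=3): c = -0.6825 + 0.1400i → escape time 9
(row=4, col=4): c = -0.2500 + 0.1400i → escape time 9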